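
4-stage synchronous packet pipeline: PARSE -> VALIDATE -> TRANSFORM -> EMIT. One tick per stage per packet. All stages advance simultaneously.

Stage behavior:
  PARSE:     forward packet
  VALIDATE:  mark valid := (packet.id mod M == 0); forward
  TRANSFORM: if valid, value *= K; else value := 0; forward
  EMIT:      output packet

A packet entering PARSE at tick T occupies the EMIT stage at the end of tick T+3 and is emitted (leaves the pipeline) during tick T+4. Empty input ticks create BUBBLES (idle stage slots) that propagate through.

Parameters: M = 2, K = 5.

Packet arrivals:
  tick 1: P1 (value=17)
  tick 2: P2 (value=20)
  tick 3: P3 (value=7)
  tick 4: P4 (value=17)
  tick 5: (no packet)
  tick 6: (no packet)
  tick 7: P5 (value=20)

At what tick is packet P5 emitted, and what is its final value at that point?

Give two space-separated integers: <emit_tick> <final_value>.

Answer: 11 0

Derivation:
Tick 1: [PARSE:P1(v=17,ok=F), VALIDATE:-, TRANSFORM:-, EMIT:-] out:-; in:P1
Tick 2: [PARSE:P2(v=20,ok=F), VALIDATE:P1(v=17,ok=F), TRANSFORM:-, EMIT:-] out:-; in:P2
Tick 3: [PARSE:P3(v=7,ok=F), VALIDATE:P2(v=20,ok=T), TRANSFORM:P1(v=0,ok=F), EMIT:-] out:-; in:P3
Tick 4: [PARSE:P4(v=17,ok=F), VALIDATE:P3(v=7,ok=F), TRANSFORM:P2(v=100,ok=T), EMIT:P1(v=0,ok=F)] out:-; in:P4
Tick 5: [PARSE:-, VALIDATE:P4(v=17,ok=T), TRANSFORM:P3(v=0,ok=F), EMIT:P2(v=100,ok=T)] out:P1(v=0); in:-
Tick 6: [PARSE:-, VALIDATE:-, TRANSFORM:P4(v=85,ok=T), EMIT:P3(v=0,ok=F)] out:P2(v=100); in:-
Tick 7: [PARSE:P5(v=20,ok=F), VALIDATE:-, TRANSFORM:-, EMIT:P4(v=85,ok=T)] out:P3(v=0); in:P5
Tick 8: [PARSE:-, VALIDATE:P5(v=20,ok=F), TRANSFORM:-, EMIT:-] out:P4(v=85); in:-
Tick 9: [PARSE:-, VALIDATE:-, TRANSFORM:P5(v=0,ok=F), EMIT:-] out:-; in:-
Tick 10: [PARSE:-, VALIDATE:-, TRANSFORM:-, EMIT:P5(v=0,ok=F)] out:-; in:-
Tick 11: [PARSE:-, VALIDATE:-, TRANSFORM:-, EMIT:-] out:P5(v=0); in:-
P5: arrives tick 7, valid=False (id=5, id%2=1), emit tick 11, final value 0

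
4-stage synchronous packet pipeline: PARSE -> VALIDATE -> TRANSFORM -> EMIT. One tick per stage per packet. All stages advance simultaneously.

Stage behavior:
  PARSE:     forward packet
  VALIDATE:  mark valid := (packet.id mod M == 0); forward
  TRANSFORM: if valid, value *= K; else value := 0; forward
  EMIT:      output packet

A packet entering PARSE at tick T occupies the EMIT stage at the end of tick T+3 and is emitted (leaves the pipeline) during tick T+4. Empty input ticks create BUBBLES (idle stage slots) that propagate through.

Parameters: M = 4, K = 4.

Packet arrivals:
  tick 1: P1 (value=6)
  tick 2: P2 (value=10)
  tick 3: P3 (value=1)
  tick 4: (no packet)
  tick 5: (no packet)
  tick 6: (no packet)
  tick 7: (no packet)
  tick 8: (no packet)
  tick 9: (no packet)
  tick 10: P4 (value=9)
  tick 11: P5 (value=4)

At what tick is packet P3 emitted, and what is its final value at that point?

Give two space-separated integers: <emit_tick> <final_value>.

Answer: 7 0

Derivation:
Tick 1: [PARSE:P1(v=6,ok=F), VALIDATE:-, TRANSFORM:-, EMIT:-] out:-; in:P1
Tick 2: [PARSE:P2(v=10,ok=F), VALIDATE:P1(v=6,ok=F), TRANSFORM:-, EMIT:-] out:-; in:P2
Tick 3: [PARSE:P3(v=1,ok=F), VALIDATE:P2(v=10,ok=F), TRANSFORM:P1(v=0,ok=F), EMIT:-] out:-; in:P3
Tick 4: [PARSE:-, VALIDATE:P3(v=1,ok=F), TRANSFORM:P2(v=0,ok=F), EMIT:P1(v=0,ok=F)] out:-; in:-
Tick 5: [PARSE:-, VALIDATE:-, TRANSFORM:P3(v=0,ok=F), EMIT:P2(v=0,ok=F)] out:P1(v=0); in:-
Tick 6: [PARSE:-, VALIDATE:-, TRANSFORM:-, EMIT:P3(v=0,ok=F)] out:P2(v=0); in:-
Tick 7: [PARSE:-, VALIDATE:-, TRANSFORM:-, EMIT:-] out:P3(v=0); in:-
Tick 8: [PARSE:-, VALIDATE:-, TRANSFORM:-, EMIT:-] out:-; in:-
Tick 9: [PARSE:-, VALIDATE:-, TRANSFORM:-, EMIT:-] out:-; in:-
Tick 10: [PARSE:P4(v=9,ok=F), VALIDATE:-, TRANSFORM:-, EMIT:-] out:-; in:P4
Tick 11: [PARSE:P5(v=4,ok=F), VALIDATE:P4(v=9,ok=T), TRANSFORM:-, EMIT:-] out:-; in:P5
Tick 12: [PARSE:-, VALIDATE:P5(v=4,ok=F), TRANSFORM:P4(v=36,ok=T), EMIT:-] out:-; in:-
Tick 13: [PARSE:-, VALIDATE:-, TRANSFORM:P5(v=0,ok=F), EMIT:P4(v=36,ok=T)] out:-; in:-
Tick 14: [PARSE:-, VALIDATE:-, TRANSFORM:-, EMIT:P5(v=0,ok=F)] out:P4(v=36); in:-
Tick 15: [PARSE:-, VALIDATE:-, TRANSFORM:-, EMIT:-] out:P5(v=0); in:-
P3: arrives tick 3, valid=False (id=3, id%4=3), emit tick 7, final value 0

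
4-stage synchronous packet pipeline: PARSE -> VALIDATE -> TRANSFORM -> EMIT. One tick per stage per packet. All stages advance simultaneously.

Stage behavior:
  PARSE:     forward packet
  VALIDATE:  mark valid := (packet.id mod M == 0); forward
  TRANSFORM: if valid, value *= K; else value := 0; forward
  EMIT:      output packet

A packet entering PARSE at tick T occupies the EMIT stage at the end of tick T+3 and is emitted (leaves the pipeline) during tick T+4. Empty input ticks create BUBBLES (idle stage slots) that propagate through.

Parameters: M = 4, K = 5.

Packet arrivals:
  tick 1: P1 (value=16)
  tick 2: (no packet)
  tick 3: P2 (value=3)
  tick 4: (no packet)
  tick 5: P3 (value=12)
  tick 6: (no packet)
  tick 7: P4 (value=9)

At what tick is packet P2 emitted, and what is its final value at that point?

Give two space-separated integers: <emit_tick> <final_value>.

Tick 1: [PARSE:P1(v=16,ok=F), VALIDATE:-, TRANSFORM:-, EMIT:-] out:-; in:P1
Tick 2: [PARSE:-, VALIDATE:P1(v=16,ok=F), TRANSFORM:-, EMIT:-] out:-; in:-
Tick 3: [PARSE:P2(v=3,ok=F), VALIDATE:-, TRANSFORM:P1(v=0,ok=F), EMIT:-] out:-; in:P2
Tick 4: [PARSE:-, VALIDATE:P2(v=3,ok=F), TRANSFORM:-, EMIT:P1(v=0,ok=F)] out:-; in:-
Tick 5: [PARSE:P3(v=12,ok=F), VALIDATE:-, TRANSFORM:P2(v=0,ok=F), EMIT:-] out:P1(v=0); in:P3
Tick 6: [PARSE:-, VALIDATE:P3(v=12,ok=F), TRANSFORM:-, EMIT:P2(v=0,ok=F)] out:-; in:-
Tick 7: [PARSE:P4(v=9,ok=F), VALIDATE:-, TRANSFORM:P3(v=0,ok=F), EMIT:-] out:P2(v=0); in:P4
Tick 8: [PARSE:-, VALIDATE:P4(v=9,ok=T), TRANSFORM:-, EMIT:P3(v=0,ok=F)] out:-; in:-
Tick 9: [PARSE:-, VALIDATE:-, TRANSFORM:P4(v=45,ok=T), EMIT:-] out:P3(v=0); in:-
Tick 10: [PARSE:-, VALIDATE:-, TRANSFORM:-, EMIT:P4(v=45,ok=T)] out:-; in:-
Tick 11: [PARSE:-, VALIDATE:-, TRANSFORM:-, EMIT:-] out:P4(v=45); in:-
P2: arrives tick 3, valid=False (id=2, id%4=2), emit tick 7, final value 0

Answer: 7 0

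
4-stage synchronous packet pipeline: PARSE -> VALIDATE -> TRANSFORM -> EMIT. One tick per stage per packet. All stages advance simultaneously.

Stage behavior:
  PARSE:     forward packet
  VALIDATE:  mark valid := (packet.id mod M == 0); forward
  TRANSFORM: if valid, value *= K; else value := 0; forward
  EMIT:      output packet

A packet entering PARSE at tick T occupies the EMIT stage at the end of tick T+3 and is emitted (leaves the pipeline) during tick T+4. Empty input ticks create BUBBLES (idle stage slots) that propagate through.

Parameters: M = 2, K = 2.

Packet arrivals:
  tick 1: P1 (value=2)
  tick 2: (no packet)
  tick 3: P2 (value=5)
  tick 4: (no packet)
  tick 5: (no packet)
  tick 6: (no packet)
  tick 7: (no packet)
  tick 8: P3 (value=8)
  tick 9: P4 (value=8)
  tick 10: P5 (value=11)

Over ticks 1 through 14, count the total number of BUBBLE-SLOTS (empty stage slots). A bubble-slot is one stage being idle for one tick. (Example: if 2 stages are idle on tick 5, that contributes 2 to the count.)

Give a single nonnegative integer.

Tick 1: [PARSE:P1(v=2,ok=F), VALIDATE:-, TRANSFORM:-, EMIT:-] out:-; bubbles=3
Tick 2: [PARSE:-, VALIDATE:P1(v=2,ok=F), TRANSFORM:-, EMIT:-] out:-; bubbles=3
Tick 3: [PARSE:P2(v=5,ok=F), VALIDATE:-, TRANSFORM:P1(v=0,ok=F), EMIT:-] out:-; bubbles=2
Tick 4: [PARSE:-, VALIDATE:P2(v=5,ok=T), TRANSFORM:-, EMIT:P1(v=0,ok=F)] out:-; bubbles=2
Tick 5: [PARSE:-, VALIDATE:-, TRANSFORM:P2(v=10,ok=T), EMIT:-] out:P1(v=0); bubbles=3
Tick 6: [PARSE:-, VALIDATE:-, TRANSFORM:-, EMIT:P2(v=10,ok=T)] out:-; bubbles=3
Tick 7: [PARSE:-, VALIDATE:-, TRANSFORM:-, EMIT:-] out:P2(v=10); bubbles=4
Tick 8: [PARSE:P3(v=8,ok=F), VALIDATE:-, TRANSFORM:-, EMIT:-] out:-; bubbles=3
Tick 9: [PARSE:P4(v=8,ok=F), VALIDATE:P3(v=8,ok=F), TRANSFORM:-, EMIT:-] out:-; bubbles=2
Tick 10: [PARSE:P5(v=11,ok=F), VALIDATE:P4(v=8,ok=T), TRANSFORM:P3(v=0,ok=F), EMIT:-] out:-; bubbles=1
Tick 11: [PARSE:-, VALIDATE:P5(v=11,ok=F), TRANSFORM:P4(v=16,ok=T), EMIT:P3(v=0,ok=F)] out:-; bubbles=1
Tick 12: [PARSE:-, VALIDATE:-, TRANSFORM:P5(v=0,ok=F), EMIT:P4(v=16,ok=T)] out:P3(v=0); bubbles=2
Tick 13: [PARSE:-, VALIDATE:-, TRANSFORM:-, EMIT:P5(v=0,ok=F)] out:P4(v=16); bubbles=3
Tick 14: [PARSE:-, VALIDATE:-, TRANSFORM:-, EMIT:-] out:P5(v=0); bubbles=4
Total bubble-slots: 36

Answer: 36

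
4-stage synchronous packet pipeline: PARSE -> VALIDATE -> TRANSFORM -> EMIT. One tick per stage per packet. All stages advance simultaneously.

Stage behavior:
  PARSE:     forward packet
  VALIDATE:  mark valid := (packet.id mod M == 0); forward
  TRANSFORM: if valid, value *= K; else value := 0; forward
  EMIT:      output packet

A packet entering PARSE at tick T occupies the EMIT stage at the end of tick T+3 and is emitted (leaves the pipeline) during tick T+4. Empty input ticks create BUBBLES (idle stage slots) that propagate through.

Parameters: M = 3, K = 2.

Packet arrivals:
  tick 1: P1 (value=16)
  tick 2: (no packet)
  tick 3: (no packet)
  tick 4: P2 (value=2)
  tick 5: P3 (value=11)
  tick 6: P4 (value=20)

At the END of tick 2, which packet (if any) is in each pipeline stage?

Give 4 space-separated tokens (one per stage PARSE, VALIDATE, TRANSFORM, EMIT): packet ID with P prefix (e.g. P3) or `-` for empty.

Answer: - P1 - -

Derivation:
Tick 1: [PARSE:P1(v=16,ok=F), VALIDATE:-, TRANSFORM:-, EMIT:-] out:-; in:P1
Tick 2: [PARSE:-, VALIDATE:P1(v=16,ok=F), TRANSFORM:-, EMIT:-] out:-; in:-
At end of tick 2: ['-', 'P1', '-', '-']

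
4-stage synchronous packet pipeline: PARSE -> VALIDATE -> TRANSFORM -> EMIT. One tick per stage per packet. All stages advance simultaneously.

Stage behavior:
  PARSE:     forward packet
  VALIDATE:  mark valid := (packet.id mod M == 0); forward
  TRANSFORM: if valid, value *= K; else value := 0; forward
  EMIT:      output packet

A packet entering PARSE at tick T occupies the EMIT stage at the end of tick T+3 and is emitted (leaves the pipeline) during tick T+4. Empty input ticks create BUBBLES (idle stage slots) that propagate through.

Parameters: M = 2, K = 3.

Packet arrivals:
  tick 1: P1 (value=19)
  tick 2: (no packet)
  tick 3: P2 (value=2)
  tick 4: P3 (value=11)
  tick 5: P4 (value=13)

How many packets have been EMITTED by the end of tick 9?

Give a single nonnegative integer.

Tick 1: [PARSE:P1(v=19,ok=F), VALIDATE:-, TRANSFORM:-, EMIT:-] out:-; in:P1
Tick 2: [PARSE:-, VALIDATE:P1(v=19,ok=F), TRANSFORM:-, EMIT:-] out:-; in:-
Tick 3: [PARSE:P2(v=2,ok=F), VALIDATE:-, TRANSFORM:P1(v=0,ok=F), EMIT:-] out:-; in:P2
Tick 4: [PARSE:P3(v=11,ok=F), VALIDATE:P2(v=2,ok=T), TRANSFORM:-, EMIT:P1(v=0,ok=F)] out:-; in:P3
Tick 5: [PARSE:P4(v=13,ok=F), VALIDATE:P3(v=11,ok=F), TRANSFORM:P2(v=6,ok=T), EMIT:-] out:P1(v=0); in:P4
Tick 6: [PARSE:-, VALIDATE:P4(v=13,ok=T), TRANSFORM:P3(v=0,ok=F), EMIT:P2(v=6,ok=T)] out:-; in:-
Tick 7: [PARSE:-, VALIDATE:-, TRANSFORM:P4(v=39,ok=T), EMIT:P3(v=0,ok=F)] out:P2(v=6); in:-
Tick 8: [PARSE:-, VALIDATE:-, TRANSFORM:-, EMIT:P4(v=39,ok=T)] out:P3(v=0); in:-
Tick 9: [PARSE:-, VALIDATE:-, TRANSFORM:-, EMIT:-] out:P4(v=39); in:-
Emitted by tick 9: ['P1', 'P2', 'P3', 'P4']

Answer: 4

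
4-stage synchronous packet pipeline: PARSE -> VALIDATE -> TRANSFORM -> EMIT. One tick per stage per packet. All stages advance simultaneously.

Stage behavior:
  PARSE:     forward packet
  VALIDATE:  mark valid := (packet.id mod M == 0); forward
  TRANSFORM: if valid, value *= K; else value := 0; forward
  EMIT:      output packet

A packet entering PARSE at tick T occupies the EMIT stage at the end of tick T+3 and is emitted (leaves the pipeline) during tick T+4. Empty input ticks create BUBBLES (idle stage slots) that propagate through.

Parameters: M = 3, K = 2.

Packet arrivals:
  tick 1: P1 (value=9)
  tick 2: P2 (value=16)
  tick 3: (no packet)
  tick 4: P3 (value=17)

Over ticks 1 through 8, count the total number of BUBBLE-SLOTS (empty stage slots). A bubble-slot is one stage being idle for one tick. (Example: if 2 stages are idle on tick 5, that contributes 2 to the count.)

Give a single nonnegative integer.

Answer: 20

Derivation:
Tick 1: [PARSE:P1(v=9,ok=F), VALIDATE:-, TRANSFORM:-, EMIT:-] out:-; bubbles=3
Tick 2: [PARSE:P2(v=16,ok=F), VALIDATE:P1(v=9,ok=F), TRANSFORM:-, EMIT:-] out:-; bubbles=2
Tick 3: [PARSE:-, VALIDATE:P2(v=16,ok=F), TRANSFORM:P1(v=0,ok=F), EMIT:-] out:-; bubbles=2
Tick 4: [PARSE:P3(v=17,ok=F), VALIDATE:-, TRANSFORM:P2(v=0,ok=F), EMIT:P1(v=0,ok=F)] out:-; bubbles=1
Tick 5: [PARSE:-, VALIDATE:P3(v=17,ok=T), TRANSFORM:-, EMIT:P2(v=0,ok=F)] out:P1(v=0); bubbles=2
Tick 6: [PARSE:-, VALIDATE:-, TRANSFORM:P3(v=34,ok=T), EMIT:-] out:P2(v=0); bubbles=3
Tick 7: [PARSE:-, VALIDATE:-, TRANSFORM:-, EMIT:P3(v=34,ok=T)] out:-; bubbles=3
Tick 8: [PARSE:-, VALIDATE:-, TRANSFORM:-, EMIT:-] out:P3(v=34); bubbles=4
Total bubble-slots: 20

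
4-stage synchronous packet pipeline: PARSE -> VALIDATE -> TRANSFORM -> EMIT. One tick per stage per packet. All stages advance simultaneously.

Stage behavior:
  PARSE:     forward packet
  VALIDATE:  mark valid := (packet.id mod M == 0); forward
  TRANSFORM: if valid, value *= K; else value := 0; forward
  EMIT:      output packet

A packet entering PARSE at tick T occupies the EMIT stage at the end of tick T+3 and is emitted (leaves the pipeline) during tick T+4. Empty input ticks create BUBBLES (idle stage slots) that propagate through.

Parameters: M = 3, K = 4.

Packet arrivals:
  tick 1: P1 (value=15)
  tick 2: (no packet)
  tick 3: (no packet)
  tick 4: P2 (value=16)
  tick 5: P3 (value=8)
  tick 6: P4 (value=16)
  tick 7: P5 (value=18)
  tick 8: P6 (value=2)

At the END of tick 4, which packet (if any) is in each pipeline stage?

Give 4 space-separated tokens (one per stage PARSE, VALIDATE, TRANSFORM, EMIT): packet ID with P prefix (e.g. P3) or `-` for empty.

Tick 1: [PARSE:P1(v=15,ok=F), VALIDATE:-, TRANSFORM:-, EMIT:-] out:-; in:P1
Tick 2: [PARSE:-, VALIDATE:P1(v=15,ok=F), TRANSFORM:-, EMIT:-] out:-; in:-
Tick 3: [PARSE:-, VALIDATE:-, TRANSFORM:P1(v=0,ok=F), EMIT:-] out:-; in:-
Tick 4: [PARSE:P2(v=16,ok=F), VALIDATE:-, TRANSFORM:-, EMIT:P1(v=0,ok=F)] out:-; in:P2
At end of tick 4: ['P2', '-', '-', 'P1']

Answer: P2 - - P1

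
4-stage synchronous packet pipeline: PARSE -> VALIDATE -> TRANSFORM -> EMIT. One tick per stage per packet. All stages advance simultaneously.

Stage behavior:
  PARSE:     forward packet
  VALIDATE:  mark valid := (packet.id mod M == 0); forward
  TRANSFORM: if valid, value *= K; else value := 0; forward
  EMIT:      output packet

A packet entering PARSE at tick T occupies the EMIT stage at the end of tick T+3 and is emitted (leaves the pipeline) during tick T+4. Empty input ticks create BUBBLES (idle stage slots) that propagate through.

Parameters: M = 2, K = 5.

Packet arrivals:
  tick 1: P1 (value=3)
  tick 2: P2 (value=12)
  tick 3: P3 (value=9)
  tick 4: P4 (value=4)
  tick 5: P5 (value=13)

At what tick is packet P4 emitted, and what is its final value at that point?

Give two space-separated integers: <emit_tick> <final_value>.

Answer: 8 20

Derivation:
Tick 1: [PARSE:P1(v=3,ok=F), VALIDATE:-, TRANSFORM:-, EMIT:-] out:-; in:P1
Tick 2: [PARSE:P2(v=12,ok=F), VALIDATE:P1(v=3,ok=F), TRANSFORM:-, EMIT:-] out:-; in:P2
Tick 3: [PARSE:P3(v=9,ok=F), VALIDATE:P2(v=12,ok=T), TRANSFORM:P1(v=0,ok=F), EMIT:-] out:-; in:P3
Tick 4: [PARSE:P4(v=4,ok=F), VALIDATE:P3(v=9,ok=F), TRANSFORM:P2(v=60,ok=T), EMIT:P1(v=0,ok=F)] out:-; in:P4
Tick 5: [PARSE:P5(v=13,ok=F), VALIDATE:P4(v=4,ok=T), TRANSFORM:P3(v=0,ok=F), EMIT:P2(v=60,ok=T)] out:P1(v=0); in:P5
Tick 6: [PARSE:-, VALIDATE:P5(v=13,ok=F), TRANSFORM:P4(v=20,ok=T), EMIT:P3(v=0,ok=F)] out:P2(v=60); in:-
Tick 7: [PARSE:-, VALIDATE:-, TRANSFORM:P5(v=0,ok=F), EMIT:P4(v=20,ok=T)] out:P3(v=0); in:-
Tick 8: [PARSE:-, VALIDATE:-, TRANSFORM:-, EMIT:P5(v=0,ok=F)] out:P4(v=20); in:-
Tick 9: [PARSE:-, VALIDATE:-, TRANSFORM:-, EMIT:-] out:P5(v=0); in:-
P4: arrives tick 4, valid=True (id=4, id%2=0), emit tick 8, final value 20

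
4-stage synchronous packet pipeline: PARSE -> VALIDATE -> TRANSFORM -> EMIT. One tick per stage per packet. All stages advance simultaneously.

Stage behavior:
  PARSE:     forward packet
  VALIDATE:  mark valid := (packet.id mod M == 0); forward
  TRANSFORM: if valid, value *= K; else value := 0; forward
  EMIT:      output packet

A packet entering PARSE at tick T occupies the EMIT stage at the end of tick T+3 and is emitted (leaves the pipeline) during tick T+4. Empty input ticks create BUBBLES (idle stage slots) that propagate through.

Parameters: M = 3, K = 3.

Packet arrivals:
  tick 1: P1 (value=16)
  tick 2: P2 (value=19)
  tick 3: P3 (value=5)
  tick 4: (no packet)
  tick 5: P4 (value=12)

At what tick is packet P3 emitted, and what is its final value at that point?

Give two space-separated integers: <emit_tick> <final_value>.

Tick 1: [PARSE:P1(v=16,ok=F), VALIDATE:-, TRANSFORM:-, EMIT:-] out:-; in:P1
Tick 2: [PARSE:P2(v=19,ok=F), VALIDATE:P1(v=16,ok=F), TRANSFORM:-, EMIT:-] out:-; in:P2
Tick 3: [PARSE:P3(v=5,ok=F), VALIDATE:P2(v=19,ok=F), TRANSFORM:P1(v=0,ok=F), EMIT:-] out:-; in:P3
Tick 4: [PARSE:-, VALIDATE:P3(v=5,ok=T), TRANSFORM:P2(v=0,ok=F), EMIT:P1(v=0,ok=F)] out:-; in:-
Tick 5: [PARSE:P4(v=12,ok=F), VALIDATE:-, TRANSFORM:P3(v=15,ok=T), EMIT:P2(v=0,ok=F)] out:P1(v=0); in:P4
Tick 6: [PARSE:-, VALIDATE:P4(v=12,ok=F), TRANSFORM:-, EMIT:P3(v=15,ok=T)] out:P2(v=0); in:-
Tick 7: [PARSE:-, VALIDATE:-, TRANSFORM:P4(v=0,ok=F), EMIT:-] out:P3(v=15); in:-
Tick 8: [PARSE:-, VALIDATE:-, TRANSFORM:-, EMIT:P4(v=0,ok=F)] out:-; in:-
Tick 9: [PARSE:-, VALIDATE:-, TRANSFORM:-, EMIT:-] out:P4(v=0); in:-
P3: arrives tick 3, valid=True (id=3, id%3=0), emit tick 7, final value 15

Answer: 7 15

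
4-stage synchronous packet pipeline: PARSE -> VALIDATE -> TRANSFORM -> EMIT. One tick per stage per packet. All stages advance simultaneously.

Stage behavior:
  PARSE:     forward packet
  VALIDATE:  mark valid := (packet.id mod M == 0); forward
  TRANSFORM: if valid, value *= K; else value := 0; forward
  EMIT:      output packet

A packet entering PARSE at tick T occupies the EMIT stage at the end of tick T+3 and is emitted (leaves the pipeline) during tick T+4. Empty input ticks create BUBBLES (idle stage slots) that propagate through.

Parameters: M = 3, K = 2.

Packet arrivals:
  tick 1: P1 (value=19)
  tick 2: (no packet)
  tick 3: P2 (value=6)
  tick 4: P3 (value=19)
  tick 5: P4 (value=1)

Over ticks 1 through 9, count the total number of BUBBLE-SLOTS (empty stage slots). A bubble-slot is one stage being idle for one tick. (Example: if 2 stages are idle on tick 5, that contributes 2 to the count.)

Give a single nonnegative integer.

Tick 1: [PARSE:P1(v=19,ok=F), VALIDATE:-, TRANSFORM:-, EMIT:-] out:-; bubbles=3
Tick 2: [PARSE:-, VALIDATE:P1(v=19,ok=F), TRANSFORM:-, EMIT:-] out:-; bubbles=3
Tick 3: [PARSE:P2(v=6,ok=F), VALIDATE:-, TRANSFORM:P1(v=0,ok=F), EMIT:-] out:-; bubbles=2
Tick 4: [PARSE:P3(v=19,ok=F), VALIDATE:P2(v=6,ok=F), TRANSFORM:-, EMIT:P1(v=0,ok=F)] out:-; bubbles=1
Tick 5: [PARSE:P4(v=1,ok=F), VALIDATE:P3(v=19,ok=T), TRANSFORM:P2(v=0,ok=F), EMIT:-] out:P1(v=0); bubbles=1
Tick 6: [PARSE:-, VALIDATE:P4(v=1,ok=F), TRANSFORM:P3(v=38,ok=T), EMIT:P2(v=0,ok=F)] out:-; bubbles=1
Tick 7: [PARSE:-, VALIDATE:-, TRANSFORM:P4(v=0,ok=F), EMIT:P3(v=38,ok=T)] out:P2(v=0); bubbles=2
Tick 8: [PARSE:-, VALIDATE:-, TRANSFORM:-, EMIT:P4(v=0,ok=F)] out:P3(v=38); bubbles=3
Tick 9: [PARSE:-, VALIDATE:-, TRANSFORM:-, EMIT:-] out:P4(v=0); bubbles=4
Total bubble-slots: 20

Answer: 20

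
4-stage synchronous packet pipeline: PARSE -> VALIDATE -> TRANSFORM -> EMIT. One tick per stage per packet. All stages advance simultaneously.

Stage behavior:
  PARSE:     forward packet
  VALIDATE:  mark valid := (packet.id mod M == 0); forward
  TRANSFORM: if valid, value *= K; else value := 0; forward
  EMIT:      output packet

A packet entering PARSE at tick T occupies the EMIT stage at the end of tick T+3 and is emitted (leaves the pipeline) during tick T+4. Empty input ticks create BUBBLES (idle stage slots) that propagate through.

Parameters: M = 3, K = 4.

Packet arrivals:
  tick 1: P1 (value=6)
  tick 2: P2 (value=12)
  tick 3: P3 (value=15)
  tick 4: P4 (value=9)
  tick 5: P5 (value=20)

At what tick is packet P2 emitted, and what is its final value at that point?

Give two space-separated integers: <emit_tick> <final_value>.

Tick 1: [PARSE:P1(v=6,ok=F), VALIDATE:-, TRANSFORM:-, EMIT:-] out:-; in:P1
Tick 2: [PARSE:P2(v=12,ok=F), VALIDATE:P1(v=6,ok=F), TRANSFORM:-, EMIT:-] out:-; in:P2
Tick 3: [PARSE:P3(v=15,ok=F), VALIDATE:P2(v=12,ok=F), TRANSFORM:P1(v=0,ok=F), EMIT:-] out:-; in:P3
Tick 4: [PARSE:P4(v=9,ok=F), VALIDATE:P3(v=15,ok=T), TRANSFORM:P2(v=0,ok=F), EMIT:P1(v=0,ok=F)] out:-; in:P4
Tick 5: [PARSE:P5(v=20,ok=F), VALIDATE:P4(v=9,ok=F), TRANSFORM:P3(v=60,ok=T), EMIT:P2(v=0,ok=F)] out:P1(v=0); in:P5
Tick 6: [PARSE:-, VALIDATE:P5(v=20,ok=F), TRANSFORM:P4(v=0,ok=F), EMIT:P3(v=60,ok=T)] out:P2(v=0); in:-
Tick 7: [PARSE:-, VALIDATE:-, TRANSFORM:P5(v=0,ok=F), EMIT:P4(v=0,ok=F)] out:P3(v=60); in:-
Tick 8: [PARSE:-, VALIDATE:-, TRANSFORM:-, EMIT:P5(v=0,ok=F)] out:P4(v=0); in:-
Tick 9: [PARSE:-, VALIDATE:-, TRANSFORM:-, EMIT:-] out:P5(v=0); in:-
P2: arrives tick 2, valid=False (id=2, id%3=2), emit tick 6, final value 0

Answer: 6 0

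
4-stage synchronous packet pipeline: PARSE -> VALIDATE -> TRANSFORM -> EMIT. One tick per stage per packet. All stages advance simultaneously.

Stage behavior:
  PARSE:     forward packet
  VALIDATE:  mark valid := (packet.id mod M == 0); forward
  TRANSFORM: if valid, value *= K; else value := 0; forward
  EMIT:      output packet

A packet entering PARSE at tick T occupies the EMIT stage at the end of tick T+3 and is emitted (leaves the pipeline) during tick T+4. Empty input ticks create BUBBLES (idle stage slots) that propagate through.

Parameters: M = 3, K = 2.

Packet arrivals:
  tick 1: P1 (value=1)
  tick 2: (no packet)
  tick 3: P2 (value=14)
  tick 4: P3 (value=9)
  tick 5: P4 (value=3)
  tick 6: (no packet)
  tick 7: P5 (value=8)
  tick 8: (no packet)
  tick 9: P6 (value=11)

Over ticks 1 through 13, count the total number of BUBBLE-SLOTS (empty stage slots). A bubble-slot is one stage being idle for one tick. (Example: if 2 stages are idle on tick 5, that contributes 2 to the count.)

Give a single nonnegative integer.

Tick 1: [PARSE:P1(v=1,ok=F), VALIDATE:-, TRANSFORM:-, EMIT:-] out:-; bubbles=3
Tick 2: [PARSE:-, VALIDATE:P1(v=1,ok=F), TRANSFORM:-, EMIT:-] out:-; bubbles=3
Tick 3: [PARSE:P2(v=14,ok=F), VALIDATE:-, TRANSFORM:P1(v=0,ok=F), EMIT:-] out:-; bubbles=2
Tick 4: [PARSE:P3(v=9,ok=F), VALIDATE:P2(v=14,ok=F), TRANSFORM:-, EMIT:P1(v=0,ok=F)] out:-; bubbles=1
Tick 5: [PARSE:P4(v=3,ok=F), VALIDATE:P3(v=9,ok=T), TRANSFORM:P2(v=0,ok=F), EMIT:-] out:P1(v=0); bubbles=1
Tick 6: [PARSE:-, VALIDATE:P4(v=3,ok=F), TRANSFORM:P3(v=18,ok=T), EMIT:P2(v=0,ok=F)] out:-; bubbles=1
Tick 7: [PARSE:P5(v=8,ok=F), VALIDATE:-, TRANSFORM:P4(v=0,ok=F), EMIT:P3(v=18,ok=T)] out:P2(v=0); bubbles=1
Tick 8: [PARSE:-, VALIDATE:P5(v=8,ok=F), TRANSFORM:-, EMIT:P4(v=0,ok=F)] out:P3(v=18); bubbles=2
Tick 9: [PARSE:P6(v=11,ok=F), VALIDATE:-, TRANSFORM:P5(v=0,ok=F), EMIT:-] out:P4(v=0); bubbles=2
Tick 10: [PARSE:-, VALIDATE:P6(v=11,ok=T), TRANSFORM:-, EMIT:P5(v=0,ok=F)] out:-; bubbles=2
Tick 11: [PARSE:-, VALIDATE:-, TRANSFORM:P6(v=22,ok=T), EMIT:-] out:P5(v=0); bubbles=3
Tick 12: [PARSE:-, VALIDATE:-, TRANSFORM:-, EMIT:P6(v=22,ok=T)] out:-; bubbles=3
Tick 13: [PARSE:-, VALIDATE:-, TRANSFORM:-, EMIT:-] out:P6(v=22); bubbles=4
Total bubble-slots: 28

Answer: 28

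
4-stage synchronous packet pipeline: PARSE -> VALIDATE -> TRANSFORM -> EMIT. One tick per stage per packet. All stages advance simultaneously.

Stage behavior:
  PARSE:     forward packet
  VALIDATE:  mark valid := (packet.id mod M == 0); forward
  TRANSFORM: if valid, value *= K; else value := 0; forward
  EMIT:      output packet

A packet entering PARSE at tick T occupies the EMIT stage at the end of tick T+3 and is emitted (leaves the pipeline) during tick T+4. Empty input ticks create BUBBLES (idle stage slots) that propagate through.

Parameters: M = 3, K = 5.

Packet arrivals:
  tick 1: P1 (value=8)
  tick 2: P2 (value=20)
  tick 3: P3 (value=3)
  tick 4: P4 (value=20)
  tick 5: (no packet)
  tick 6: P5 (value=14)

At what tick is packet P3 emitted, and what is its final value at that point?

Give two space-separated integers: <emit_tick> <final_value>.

Answer: 7 15

Derivation:
Tick 1: [PARSE:P1(v=8,ok=F), VALIDATE:-, TRANSFORM:-, EMIT:-] out:-; in:P1
Tick 2: [PARSE:P2(v=20,ok=F), VALIDATE:P1(v=8,ok=F), TRANSFORM:-, EMIT:-] out:-; in:P2
Tick 3: [PARSE:P3(v=3,ok=F), VALIDATE:P2(v=20,ok=F), TRANSFORM:P1(v=0,ok=F), EMIT:-] out:-; in:P3
Tick 4: [PARSE:P4(v=20,ok=F), VALIDATE:P3(v=3,ok=T), TRANSFORM:P2(v=0,ok=F), EMIT:P1(v=0,ok=F)] out:-; in:P4
Tick 5: [PARSE:-, VALIDATE:P4(v=20,ok=F), TRANSFORM:P3(v=15,ok=T), EMIT:P2(v=0,ok=F)] out:P1(v=0); in:-
Tick 6: [PARSE:P5(v=14,ok=F), VALIDATE:-, TRANSFORM:P4(v=0,ok=F), EMIT:P3(v=15,ok=T)] out:P2(v=0); in:P5
Tick 7: [PARSE:-, VALIDATE:P5(v=14,ok=F), TRANSFORM:-, EMIT:P4(v=0,ok=F)] out:P3(v=15); in:-
Tick 8: [PARSE:-, VALIDATE:-, TRANSFORM:P5(v=0,ok=F), EMIT:-] out:P4(v=0); in:-
Tick 9: [PARSE:-, VALIDATE:-, TRANSFORM:-, EMIT:P5(v=0,ok=F)] out:-; in:-
Tick 10: [PARSE:-, VALIDATE:-, TRANSFORM:-, EMIT:-] out:P5(v=0); in:-
P3: arrives tick 3, valid=True (id=3, id%3=0), emit tick 7, final value 15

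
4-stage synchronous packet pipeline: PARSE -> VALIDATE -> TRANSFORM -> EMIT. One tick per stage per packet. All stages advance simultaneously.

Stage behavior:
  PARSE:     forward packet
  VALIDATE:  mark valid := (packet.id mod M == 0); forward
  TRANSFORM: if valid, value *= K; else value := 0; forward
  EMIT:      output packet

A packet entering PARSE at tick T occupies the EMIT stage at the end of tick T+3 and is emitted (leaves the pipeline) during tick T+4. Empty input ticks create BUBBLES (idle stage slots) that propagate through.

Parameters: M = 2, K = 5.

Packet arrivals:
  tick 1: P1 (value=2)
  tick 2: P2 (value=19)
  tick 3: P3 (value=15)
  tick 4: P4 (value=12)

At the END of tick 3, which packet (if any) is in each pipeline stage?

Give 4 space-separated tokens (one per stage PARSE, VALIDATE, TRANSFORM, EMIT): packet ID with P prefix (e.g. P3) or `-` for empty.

Tick 1: [PARSE:P1(v=2,ok=F), VALIDATE:-, TRANSFORM:-, EMIT:-] out:-; in:P1
Tick 2: [PARSE:P2(v=19,ok=F), VALIDATE:P1(v=2,ok=F), TRANSFORM:-, EMIT:-] out:-; in:P2
Tick 3: [PARSE:P3(v=15,ok=F), VALIDATE:P2(v=19,ok=T), TRANSFORM:P1(v=0,ok=F), EMIT:-] out:-; in:P3
At end of tick 3: ['P3', 'P2', 'P1', '-']

Answer: P3 P2 P1 -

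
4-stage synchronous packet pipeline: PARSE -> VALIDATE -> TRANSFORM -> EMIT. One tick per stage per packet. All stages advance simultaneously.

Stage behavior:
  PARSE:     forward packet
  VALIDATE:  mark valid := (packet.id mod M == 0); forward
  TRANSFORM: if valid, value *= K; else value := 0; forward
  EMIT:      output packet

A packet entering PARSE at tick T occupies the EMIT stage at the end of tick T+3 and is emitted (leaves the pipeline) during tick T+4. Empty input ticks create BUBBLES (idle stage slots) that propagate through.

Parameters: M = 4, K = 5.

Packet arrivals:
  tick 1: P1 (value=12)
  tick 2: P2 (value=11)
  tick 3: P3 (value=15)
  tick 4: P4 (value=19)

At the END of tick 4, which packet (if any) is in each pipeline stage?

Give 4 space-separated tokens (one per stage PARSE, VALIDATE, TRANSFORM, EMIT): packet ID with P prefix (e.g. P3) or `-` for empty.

Answer: P4 P3 P2 P1

Derivation:
Tick 1: [PARSE:P1(v=12,ok=F), VALIDATE:-, TRANSFORM:-, EMIT:-] out:-; in:P1
Tick 2: [PARSE:P2(v=11,ok=F), VALIDATE:P1(v=12,ok=F), TRANSFORM:-, EMIT:-] out:-; in:P2
Tick 3: [PARSE:P3(v=15,ok=F), VALIDATE:P2(v=11,ok=F), TRANSFORM:P1(v=0,ok=F), EMIT:-] out:-; in:P3
Tick 4: [PARSE:P4(v=19,ok=F), VALIDATE:P3(v=15,ok=F), TRANSFORM:P2(v=0,ok=F), EMIT:P1(v=0,ok=F)] out:-; in:P4
At end of tick 4: ['P4', 'P3', 'P2', 'P1']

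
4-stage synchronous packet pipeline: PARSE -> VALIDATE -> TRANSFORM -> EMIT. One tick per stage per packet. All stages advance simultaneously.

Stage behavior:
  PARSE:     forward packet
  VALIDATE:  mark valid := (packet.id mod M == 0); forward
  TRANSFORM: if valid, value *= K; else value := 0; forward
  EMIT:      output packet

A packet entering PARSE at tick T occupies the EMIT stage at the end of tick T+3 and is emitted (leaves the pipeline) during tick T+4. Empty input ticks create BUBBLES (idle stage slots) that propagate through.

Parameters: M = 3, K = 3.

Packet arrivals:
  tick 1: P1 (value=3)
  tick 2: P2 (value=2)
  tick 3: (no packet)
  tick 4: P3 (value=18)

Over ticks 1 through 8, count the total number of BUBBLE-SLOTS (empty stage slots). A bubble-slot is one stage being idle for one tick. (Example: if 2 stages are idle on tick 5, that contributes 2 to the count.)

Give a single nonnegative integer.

Answer: 20

Derivation:
Tick 1: [PARSE:P1(v=3,ok=F), VALIDATE:-, TRANSFORM:-, EMIT:-] out:-; bubbles=3
Tick 2: [PARSE:P2(v=2,ok=F), VALIDATE:P1(v=3,ok=F), TRANSFORM:-, EMIT:-] out:-; bubbles=2
Tick 3: [PARSE:-, VALIDATE:P2(v=2,ok=F), TRANSFORM:P1(v=0,ok=F), EMIT:-] out:-; bubbles=2
Tick 4: [PARSE:P3(v=18,ok=F), VALIDATE:-, TRANSFORM:P2(v=0,ok=F), EMIT:P1(v=0,ok=F)] out:-; bubbles=1
Tick 5: [PARSE:-, VALIDATE:P3(v=18,ok=T), TRANSFORM:-, EMIT:P2(v=0,ok=F)] out:P1(v=0); bubbles=2
Tick 6: [PARSE:-, VALIDATE:-, TRANSFORM:P3(v=54,ok=T), EMIT:-] out:P2(v=0); bubbles=3
Tick 7: [PARSE:-, VALIDATE:-, TRANSFORM:-, EMIT:P3(v=54,ok=T)] out:-; bubbles=3
Tick 8: [PARSE:-, VALIDATE:-, TRANSFORM:-, EMIT:-] out:P3(v=54); bubbles=4
Total bubble-slots: 20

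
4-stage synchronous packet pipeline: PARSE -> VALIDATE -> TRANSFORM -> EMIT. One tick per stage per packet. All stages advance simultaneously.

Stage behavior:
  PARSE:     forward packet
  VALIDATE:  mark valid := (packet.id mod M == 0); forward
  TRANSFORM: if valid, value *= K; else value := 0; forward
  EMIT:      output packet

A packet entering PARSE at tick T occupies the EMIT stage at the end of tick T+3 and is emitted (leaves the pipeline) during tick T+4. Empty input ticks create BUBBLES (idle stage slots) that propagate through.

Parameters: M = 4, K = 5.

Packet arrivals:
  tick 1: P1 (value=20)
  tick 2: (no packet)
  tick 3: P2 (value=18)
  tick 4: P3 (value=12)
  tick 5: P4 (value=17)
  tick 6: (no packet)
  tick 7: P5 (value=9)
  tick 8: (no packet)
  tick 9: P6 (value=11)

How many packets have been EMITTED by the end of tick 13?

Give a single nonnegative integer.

Answer: 6

Derivation:
Tick 1: [PARSE:P1(v=20,ok=F), VALIDATE:-, TRANSFORM:-, EMIT:-] out:-; in:P1
Tick 2: [PARSE:-, VALIDATE:P1(v=20,ok=F), TRANSFORM:-, EMIT:-] out:-; in:-
Tick 3: [PARSE:P2(v=18,ok=F), VALIDATE:-, TRANSFORM:P1(v=0,ok=F), EMIT:-] out:-; in:P2
Tick 4: [PARSE:P3(v=12,ok=F), VALIDATE:P2(v=18,ok=F), TRANSFORM:-, EMIT:P1(v=0,ok=F)] out:-; in:P3
Tick 5: [PARSE:P4(v=17,ok=F), VALIDATE:P3(v=12,ok=F), TRANSFORM:P2(v=0,ok=F), EMIT:-] out:P1(v=0); in:P4
Tick 6: [PARSE:-, VALIDATE:P4(v=17,ok=T), TRANSFORM:P3(v=0,ok=F), EMIT:P2(v=0,ok=F)] out:-; in:-
Tick 7: [PARSE:P5(v=9,ok=F), VALIDATE:-, TRANSFORM:P4(v=85,ok=T), EMIT:P3(v=0,ok=F)] out:P2(v=0); in:P5
Tick 8: [PARSE:-, VALIDATE:P5(v=9,ok=F), TRANSFORM:-, EMIT:P4(v=85,ok=T)] out:P3(v=0); in:-
Tick 9: [PARSE:P6(v=11,ok=F), VALIDATE:-, TRANSFORM:P5(v=0,ok=F), EMIT:-] out:P4(v=85); in:P6
Tick 10: [PARSE:-, VALIDATE:P6(v=11,ok=F), TRANSFORM:-, EMIT:P5(v=0,ok=F)] out:-; in:-
Tick 11: [PARSE:-, VALIDATE:-, TRANSFORM:P6(v=0,ok=F), EMIT:-] out:P5(v=0); in:-
Tick 12: [PARSE:-, VALIDATE:-, TRANSFORM:-, EMIT:P6(v=0,ok=F)] out:-; in:-
Tick 13: [PARSE:-, VALIDATE:-, TRANSFORM:-, EMIT:-] out:P6(v=0); in:-
Emitted by tick 13: ['P1', 'P2', 'P3', 'P4', 'P5', 'P6']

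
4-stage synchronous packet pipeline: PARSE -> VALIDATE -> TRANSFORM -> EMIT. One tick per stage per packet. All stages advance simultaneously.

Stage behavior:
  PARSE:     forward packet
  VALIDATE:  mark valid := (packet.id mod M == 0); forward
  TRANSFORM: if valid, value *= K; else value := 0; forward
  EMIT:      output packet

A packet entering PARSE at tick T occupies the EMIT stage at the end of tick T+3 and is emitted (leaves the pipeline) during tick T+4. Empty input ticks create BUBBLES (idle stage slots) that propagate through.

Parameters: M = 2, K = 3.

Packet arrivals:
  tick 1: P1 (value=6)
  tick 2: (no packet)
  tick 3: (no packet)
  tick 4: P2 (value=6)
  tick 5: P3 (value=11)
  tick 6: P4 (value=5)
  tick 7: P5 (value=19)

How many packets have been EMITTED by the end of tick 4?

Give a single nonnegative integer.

Tick 1: [PARSE:P1(v=6,ok=F), VALIDATE:-, TRANSFORM:-, EMIT:-] out:-; in:P1
Tick 2: [PARSE:-, VALIDATE:P1(v=6,ok=F), TRANSFORM:-, EMIT:-] out:-; in:-
Tick 3: [PARSE:-, VALIDATE:-, TRANSFORM:P1(v=0,ok=F), EMIT:-] out:-; in:-
Tick 4: [PARSE:P2(v=6,ok=F), VALIDATE:-, TRANSFORM:-, EMIT:P1(v=0,ok=F)] out:-; in:P2
Emitted by tick 4: []

Answer: 0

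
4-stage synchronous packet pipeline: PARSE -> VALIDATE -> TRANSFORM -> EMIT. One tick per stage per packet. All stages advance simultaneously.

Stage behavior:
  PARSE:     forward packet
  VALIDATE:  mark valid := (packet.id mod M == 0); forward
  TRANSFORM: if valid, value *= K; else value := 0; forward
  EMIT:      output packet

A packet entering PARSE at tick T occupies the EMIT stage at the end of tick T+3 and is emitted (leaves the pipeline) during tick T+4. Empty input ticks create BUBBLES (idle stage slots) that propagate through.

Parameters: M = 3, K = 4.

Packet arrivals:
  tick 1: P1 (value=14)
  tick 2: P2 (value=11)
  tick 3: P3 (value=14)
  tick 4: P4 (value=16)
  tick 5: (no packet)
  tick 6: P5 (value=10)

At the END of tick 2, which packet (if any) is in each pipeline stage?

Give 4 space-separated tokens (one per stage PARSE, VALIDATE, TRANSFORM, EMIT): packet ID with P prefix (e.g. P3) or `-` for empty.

Tick 1: [PARSE:P1(v=14,ok=F), VALIDATE:-, TRANSFORM:-, EMIT:-] out:-; in:P1
Tick 2: [PARSE:P2(v=11,ok=F), VALIDATE:P1(v=14,ok=F), TRANSFORM:-, EMIT:-] out:-; in:P2
At end of tick 2: ['P2', 'P1', '-', '-']

Answer: P2 P1 - -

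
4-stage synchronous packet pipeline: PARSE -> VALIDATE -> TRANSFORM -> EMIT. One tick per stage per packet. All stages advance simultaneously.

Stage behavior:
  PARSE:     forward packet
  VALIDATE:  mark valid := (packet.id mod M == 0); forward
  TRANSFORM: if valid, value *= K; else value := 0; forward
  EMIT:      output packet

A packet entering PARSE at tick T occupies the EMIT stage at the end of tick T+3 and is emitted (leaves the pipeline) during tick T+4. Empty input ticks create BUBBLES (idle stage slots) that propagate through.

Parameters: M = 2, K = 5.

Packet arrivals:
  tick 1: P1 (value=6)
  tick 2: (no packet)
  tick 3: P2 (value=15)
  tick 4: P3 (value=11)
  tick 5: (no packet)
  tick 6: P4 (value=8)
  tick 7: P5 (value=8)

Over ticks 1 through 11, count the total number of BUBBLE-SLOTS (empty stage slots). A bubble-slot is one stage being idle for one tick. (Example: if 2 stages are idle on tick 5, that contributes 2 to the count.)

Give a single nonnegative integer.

Tick 1: [PARSE:P1(v=6,ok=F), VALIDATE:-, TRANSFORM:-, EMIT:-] out:-; bubbles=3
Tick 2: [PARSE:-, VALIDATE:P1(v=6,ok=F), TRANSFORM:-, EMIT:-] out:-; bubbles=3
Tick 3: [PARSE:P2(v=15,ok=F), VALIDATE:-, TRANSFORM:P1(v=0,ok=F), EMIT:-] out:-; bubbles=2
Tick 4: [PARSE:P3(v=11,ok=F), VALIDATE:P2(v=15,ok=T), TRANSFORM:-, EMIT:P1(v=0,ok=F)] out:-; bubbles=1
Tick 5: [PARSE:-, VALIDATE:P3(v=11,ok=F), TRANSFORM:P2(v=75,ok=T), EMIT:-] out:P1(v=0); bubbles=2
Tick 6: [PARSE:P4(v=8,ok=F), VALIDATE:-, TRANSFORM:P3(v=0,ok=F), EMIT:P2(v=75,ok=T)] out:-; bubbles=1
Tick 7: [PARSE:P5(v=8,ok=F), VALIDATE:P4(v=8,ok=T), TRANSFORM:-, EMIT:P3(v=0,ok=F)] out:P2(v=75); bubbles=1
Tick 8: [PARSE:-, VALIDATE:P5(v=8,ok=F), TRANSFORM:P4(v=40,ok=T), EMIT:-] out:P3(v=0); bubbles=2
Tick 9: [PARSE:-, VALIDATE:-, TRANSFORM:P5(v=0,ok=F), EMIT:P4(v=40,ok=T)] out:-; bubbles=2
Tick 10: [PARSE:-, VALIDATE:-, TRANSFORM:-, EMIT:P5(v=0,ok=F)] out:P4(v=40); bubbles=3
Tick 11: [PARSE:-, VALIDATE:-, TRANSFORM:-, EMIT:-] out:P5(v=0); bubbles=4
Total bubble-slots: 24

Answer: 24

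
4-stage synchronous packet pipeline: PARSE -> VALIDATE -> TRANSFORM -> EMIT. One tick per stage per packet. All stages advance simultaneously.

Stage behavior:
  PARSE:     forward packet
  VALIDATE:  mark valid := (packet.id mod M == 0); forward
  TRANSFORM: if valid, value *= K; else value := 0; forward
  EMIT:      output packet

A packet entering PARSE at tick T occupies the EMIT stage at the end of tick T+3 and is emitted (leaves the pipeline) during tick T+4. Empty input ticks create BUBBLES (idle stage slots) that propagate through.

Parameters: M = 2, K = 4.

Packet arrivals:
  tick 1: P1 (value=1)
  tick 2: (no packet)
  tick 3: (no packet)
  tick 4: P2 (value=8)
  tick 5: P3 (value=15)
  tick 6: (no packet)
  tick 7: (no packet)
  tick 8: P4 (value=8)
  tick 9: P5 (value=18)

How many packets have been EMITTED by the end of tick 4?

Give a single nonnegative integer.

Answer: 0

Derivation:
Tick 1: [PARSE:P1(v=1,ok=F), VALIDATE:-, TRANSFORM:-, EMIT:-] out:-; in:P1
Tick 2: [PARSE:-, VALIDATE:P1(v=1,ok=F), TRANSFORM:-, EMIT:-] out:-; in:-
Tick 3: [PARSE:-, VALIDATE:-, TRANSFORM:P1(v=0,ok=F), EMIT:-] out:-; in:-
Tick 4: [PARSE:P2(v=8,ok=F), VALIDATE:-, TRANSFORM:-, EMIT:P1(v=0,ok=F)] out:-; in:P2
Emitted by tick 4: []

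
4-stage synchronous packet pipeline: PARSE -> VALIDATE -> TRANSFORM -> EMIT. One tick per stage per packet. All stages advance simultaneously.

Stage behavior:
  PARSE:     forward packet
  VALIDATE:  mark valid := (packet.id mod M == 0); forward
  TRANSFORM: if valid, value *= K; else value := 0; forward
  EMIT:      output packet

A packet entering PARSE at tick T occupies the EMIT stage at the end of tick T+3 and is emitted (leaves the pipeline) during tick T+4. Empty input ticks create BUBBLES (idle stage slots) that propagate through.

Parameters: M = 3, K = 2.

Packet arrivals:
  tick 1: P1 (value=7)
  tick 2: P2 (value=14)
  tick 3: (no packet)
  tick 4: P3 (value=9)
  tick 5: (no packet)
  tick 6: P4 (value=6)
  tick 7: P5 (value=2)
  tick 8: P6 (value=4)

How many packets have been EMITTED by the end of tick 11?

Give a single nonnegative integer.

Answer: 5

Derivation:
Tick 1: [PARSE:P1(v=7,ok=F), VALIDATE:-, TRANSFORM:-, EMIT:-] out:-; in:P1
Tick 2: [PARSE:P2(v=14,ok=F), VALIDATE:P1(v=7,ok=F), TRANSFORM:-, EMIT:-] out:-; in:P2
Tick 3: [PARSE:-, VALIDATE:P2(v=14,ok=F), TRANSFORM:P1(v=0,ok=F), EMIT:-] out:-; in:-
Tick 4: [PARSE:P3(v=9,ok=F), VALIDATE:-, TRANSFORM:P2(v=0,ok=F), EMIT:P1(v=0,ok=F)] out:-; in:P3
Tick 5: [PARSE:-, VALIDATE:P3(v=9,ok=T), TRANSFORM:-, EMIT:P2(v=0,ok=F)] out:P1(v=0); in:-
Tick 6: [PARSE:P4(v=6,ok=F), VALIDATE:-, TRANSFORM:P3(v=18,ok=T), EMIT:-] out:P2(v=0); in:P4
Tick 7: [PARSE:P5(v=2,ok=F), VALIDATE:P4(v=6,ok=F), TRANSFORM:-, EMIT:P3(v=18,ok=T)] out:-; in:P5
Tick 8: [PARSE:P6(v=4,ok=F), VALIDATE:P5(v=2,ok=F), TRANSFORM:P4(v=0,ok=F), EMIT:-] out:P3(v=18); in:P6
Tick 9: [PARSE:-, VALIDATE:P6(v=4,ok=T), TRANSFORM:P5(v=0,ok=F), EMIT:P4(v=0,ok=F)] out:-; in:-
Tick 10: [PARSE:-, VALIDATE:-, TRANSFORM:P6(v=8,ok=T), EMIT:P5(v=0,ok=F)] out:P4(v=0); in:-
Tick 11: [PARSE:-, VALIDATE:-, TRANSFORM:-, EMIT:P6(v=8,ok=T)] out:P5(v=0); in:-
Emitted by tick 11: ['P1', 'P2', 'P3', 'P4', 'P5']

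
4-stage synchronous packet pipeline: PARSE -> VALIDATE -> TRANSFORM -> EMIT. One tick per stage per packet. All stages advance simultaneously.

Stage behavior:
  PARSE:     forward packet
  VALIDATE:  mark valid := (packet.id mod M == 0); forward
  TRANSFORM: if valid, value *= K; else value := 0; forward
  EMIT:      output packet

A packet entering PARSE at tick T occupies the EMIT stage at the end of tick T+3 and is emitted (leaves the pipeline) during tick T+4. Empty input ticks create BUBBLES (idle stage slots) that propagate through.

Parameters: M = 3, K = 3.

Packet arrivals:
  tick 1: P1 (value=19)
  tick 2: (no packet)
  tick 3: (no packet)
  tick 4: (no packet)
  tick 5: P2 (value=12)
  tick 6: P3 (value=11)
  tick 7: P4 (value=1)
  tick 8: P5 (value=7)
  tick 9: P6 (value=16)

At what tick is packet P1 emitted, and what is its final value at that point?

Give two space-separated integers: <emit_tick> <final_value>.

Answer: 5 0

Derivation:
Tick 1: [PARSE:P1(v=19,ok=F), VALIDATE:-, TRANSFORM:-, EMIT:-] out:-; in:P1
Tick 2: [PARSE:-, VALIDATE:P1(v=19,ok=F), TRANSFORM:-, EMIT:-] out:-; in:-
Tick 3: [PARSE:-, VALIDATE:-, TRANSFORM:P1(v=0,ok=F), EMIT:-] out:-; in:-
Tick 4: [PARSE:-, VALIDATE:-, TRANSFORM:-, EMIT:P1(v=0,ok=F)] out:-; in:-
Tick 5: [PARSE:P2(v=12,ok=F), VALIDATE:-, TRANSFORM:-, EMIT:-] out:P1(v=0); in:P2
Tick 6: [PARSE:P3(v=11,ok=F), VALIDATE:P2(v=12,ok=F), TRANSFORM:-, EMIT:-] out:-; in:P3
Tick 7: [PARSE:P4(v=1,ok=F), VALIDATE:P3(v=11,ok=T), TRANSFORM:P2(v=0,ok=F), EMIT:-] out:-; in:P4
Tick 8: [PARSE:P5(v=7,ok=F), VALIDATE:P4(v=1,ok=F), TRANSFORM:P3(v=33,ok=T), EMIT:P2(v=0,ok=F)] out:-; in:P5
Tick 9: [PARSE:P6(v=16,ok=F), VALIDATE:P5(v=7,ok=F), TRANSFORM:P4(v=0,ok=F), EMIT:P3(v=33,ok=T)] out:P2(v=0); in:P6
Tick 10: [PARSE:-, VALIDATE:P6(v=16,ok=T), TRANSFORM:P5(v=0,ok=F), EMIT:P4(v=0,ok=F)] out:P3(v=33); in:-
Tick 11: [PARSE:-, VALIDATE:-, TRANSFORM:P6(v=48,ok=T), EMIT:P5(v=0,ok=F)] out:P4(v=0); in:-
Tick 12: [PARSE:-, VALIDATE:-, TRANSFORM:-, EMIT:P6(v=48,ok=T)] out:P5(v=0); in:-
Tick 13: [PARSE:-, VALIDATE:-, TRANSFORM:-, EMIT:-] out:P6(v=48); in:-
P1: arrives tick 1, valid=False (id=1, id%3=1), emit tick 5, final value 0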